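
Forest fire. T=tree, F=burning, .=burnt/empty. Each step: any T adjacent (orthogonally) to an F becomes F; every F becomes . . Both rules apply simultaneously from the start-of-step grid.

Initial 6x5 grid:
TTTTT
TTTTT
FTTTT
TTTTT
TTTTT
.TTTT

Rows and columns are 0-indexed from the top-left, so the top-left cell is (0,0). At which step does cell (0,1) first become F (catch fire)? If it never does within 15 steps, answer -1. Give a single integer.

Step 1: cell (0,1)='T' (+3 fires, +1 burnt)
Step 2: cell (0,1)='T' (+5 fires, +3 burnt)
Step 3: cell (0,1)='F' (+5 fires, +5 burnt)
  -> target ignites at step 3
Step 4: cell (0,1)='.' (+6 fires, +5 burnt)
Step 5: cell (0,1)='.' (+5 fires, +6 burnt)
Step 6: cell (0,1)='.' (+3 fires, +5 burnt)
Step 7: cell (0,1)='.' (+1 fires, +3 burnt)
Step 8: cell (0,1)='.' (+0 fires, +1 burnt)
  fire out at step 8

3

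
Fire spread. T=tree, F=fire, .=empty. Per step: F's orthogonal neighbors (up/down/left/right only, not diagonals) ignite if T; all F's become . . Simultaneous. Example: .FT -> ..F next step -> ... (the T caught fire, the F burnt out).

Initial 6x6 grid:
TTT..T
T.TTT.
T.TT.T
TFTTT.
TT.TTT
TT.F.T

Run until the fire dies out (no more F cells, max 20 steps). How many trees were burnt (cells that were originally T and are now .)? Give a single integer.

Answer: 22

Derivation:
Step 1: +4 fires, +2 burnt (F count now 4)
Step 2: +6 fires, +4 burnt (F count now 6)
Step 3: +6 fires, +6 burnt (F count now 6)
Step 4: +4 fires, +6 burnt (F count now 4)
Step 5: +2 fires, +4 burnt (F count now 2)
Step 6: +0 fires, +2 burnt (F count now 0)
Fire out after step 6
Initially T: 24, now '.': 34
Total burnt (originally-T cells now '.'): 22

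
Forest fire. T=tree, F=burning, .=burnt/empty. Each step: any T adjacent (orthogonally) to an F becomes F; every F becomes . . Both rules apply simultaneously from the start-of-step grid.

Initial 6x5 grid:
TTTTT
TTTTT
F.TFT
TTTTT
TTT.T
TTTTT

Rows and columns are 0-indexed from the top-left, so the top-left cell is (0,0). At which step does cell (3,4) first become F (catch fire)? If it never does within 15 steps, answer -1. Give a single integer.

Step 1: cell (3,4)='T' (+6 fires, +2 burnt)
Step 2: cell (3,4)='F' (+9 fires, +6 burnt)
  -> target ignites at step 2
Step 3: cell (3,4)='.' (+7 fires, +9 burnt)
Step 4: cell (3,4)='.' (+3 fires, +7 burnt)
Step 5: cell (3,4)='.' (+1 fires, +3 burnt)
Step 6: cell (3,4)='.' (+0 fires, +1 burnt)
  fire out at step 6

2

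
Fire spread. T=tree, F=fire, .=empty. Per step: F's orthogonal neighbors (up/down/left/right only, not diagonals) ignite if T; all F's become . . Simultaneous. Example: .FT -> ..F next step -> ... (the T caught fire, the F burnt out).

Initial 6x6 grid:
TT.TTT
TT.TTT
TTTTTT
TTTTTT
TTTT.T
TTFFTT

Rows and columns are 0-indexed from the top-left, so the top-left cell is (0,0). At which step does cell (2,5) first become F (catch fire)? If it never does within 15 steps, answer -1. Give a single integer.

Step 1: cell (2,5)='T' (+4 fires, +2 burnt)
Step 2: cell (2,5)='T' (+5 fires, +4 burnt)
Step 3: cell (2,5)='T' (+6 fires, +5 burnt)
Step 4: cell (2,5)='T' (+5 fires, +6 burnt)
Step 5: cell (2,5)='F' (+5 fires, +5 burnt)
  -> target ignites at step 5
Step 6: cell (2,5)='.' (+4 fires, +5 burnt)
Step 7: cell (2,5)='.' (+2 fires, +4 burnt)
Step 8: cell (2,5)='.' (+0 fires, +2 burnt)
  fire out at step 8

5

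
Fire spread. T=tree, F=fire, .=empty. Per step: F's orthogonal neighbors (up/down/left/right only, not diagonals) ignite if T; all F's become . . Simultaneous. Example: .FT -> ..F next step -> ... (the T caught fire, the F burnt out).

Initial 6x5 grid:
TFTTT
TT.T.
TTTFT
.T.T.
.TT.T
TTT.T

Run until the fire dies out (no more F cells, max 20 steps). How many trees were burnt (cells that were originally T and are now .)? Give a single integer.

Step 1: +7 fires, +2 burnt (F count now 7)
Step 2: +3 fires, +7 burnt (F count now 3)
Step 3: +3 fires, +3 burnt (F count now 3)
Step 4: +1 fires, +3 burnt (F count now 1)
Step 5: +2 fires, +1 burnt (F count now 2)
Step 6: +2 fires, +2 burnt (F count now 2)
Step 7: +0 fires, +2 burnt (F count now 0)
Fire out after step 7
Initially T: 20, now '.': 28
Total burnt (originally-T cells now '.'): 18

Answer: 18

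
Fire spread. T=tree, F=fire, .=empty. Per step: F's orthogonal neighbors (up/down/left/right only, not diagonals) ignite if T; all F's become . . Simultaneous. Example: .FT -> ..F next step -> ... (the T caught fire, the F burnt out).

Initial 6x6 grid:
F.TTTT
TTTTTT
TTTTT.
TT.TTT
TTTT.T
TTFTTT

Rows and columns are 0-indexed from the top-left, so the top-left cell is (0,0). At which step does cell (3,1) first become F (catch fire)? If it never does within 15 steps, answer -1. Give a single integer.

Step 1: cell (3,1)='T' (+4 fires, +2 burnt)
Step 2: cell (3,1)='T' (+6 fires, +4 burnt)
Step 3: cell (3,1)='F' (+7 fires, +6 burnt)
  -> target ignites at step 3
Step 4: cell (3,1)='.' (+6 fires, +7 burnt)
Step 5: cell (3,1)='.' (+4 fires, +6 burnt)
Step 6: cell (3,1)='.' (+2 fires, +4 burnt)
Step 7: cell (3,1)='.' (+1 fires, +2 burnt)
Step 8: cell (3,1)='.' (+0 fires, +1 burnt)
  fire out at step 8

3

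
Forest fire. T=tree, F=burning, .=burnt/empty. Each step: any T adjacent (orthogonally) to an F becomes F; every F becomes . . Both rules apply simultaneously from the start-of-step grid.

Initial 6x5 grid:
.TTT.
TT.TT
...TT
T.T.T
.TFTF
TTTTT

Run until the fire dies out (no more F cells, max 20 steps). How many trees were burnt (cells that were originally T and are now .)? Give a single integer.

Step 1: +6 fires, +2 burnt (F count now 6)
Step 2: +3 fires, +6 burnt (F count now 3)
Step 3: +3 fires, +3 burnt (F count now 3)
Step 4: +1 fires, +3 burnt (F count now 1)
Step 5: +1 fires, +1 burnt (F count now 1)
Step 6: +1 fires, +1 burnt (F count now 1)
Step 7: +1 fires, +1 burnt (F count now 1)
Step 8: +1 fires, +1 burnt (F count now 1)
Step 9: +1 fires, +1 burnt (F count now 1)
Step 10: +0 fires, +1 burnt (F count now 0)
Fire out after step 10
Initially T: 19, now '.': 29
Total burnt (originally-T cells now '.'): 18

Answer: 18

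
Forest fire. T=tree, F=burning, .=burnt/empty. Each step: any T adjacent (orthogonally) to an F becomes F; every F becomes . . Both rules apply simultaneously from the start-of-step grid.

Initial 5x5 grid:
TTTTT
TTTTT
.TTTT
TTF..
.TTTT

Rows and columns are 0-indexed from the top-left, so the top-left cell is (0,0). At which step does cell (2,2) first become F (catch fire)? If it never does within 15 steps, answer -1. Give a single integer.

Step 1: cell (2,2)='F' (+3 fires, +1 burnt)
  -> target ignites at step 1
Step 2: cell (2,2)='.' (+6 fires, +3 burnt)
Step 3: cell (2,2)='.' (+5 fires, +6 burnt)
Step 4: cell (2,2)='.' (+4 fires, +5 burnt)
Step 5: cell (2,2)='.' (+2 fires, +4 burnt)
Step 6: cell (2,2)='.' (+0 fires, +2 burnt)
  fire out at step 6

1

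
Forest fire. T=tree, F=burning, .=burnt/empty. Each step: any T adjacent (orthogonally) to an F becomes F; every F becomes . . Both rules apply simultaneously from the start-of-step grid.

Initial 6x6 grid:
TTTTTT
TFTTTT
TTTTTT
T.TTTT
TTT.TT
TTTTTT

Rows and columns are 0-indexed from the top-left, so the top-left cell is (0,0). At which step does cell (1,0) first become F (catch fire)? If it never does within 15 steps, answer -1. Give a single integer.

Step 1: cell (1,0)='F' (+4 fires, +1 burnt)
  -> target ignites at step 1
Step 2: cell (1,0)='.' (+5 fires, +4 burnt)
Step 3: cell (1,0)='.' (+5 fires, +5 burnt)
Step 4: cell (1,0)='.' (+6 fires, +5 burnt)
Step 5: cell (1,0)='.' (+6 fires, +6 burnt)
Step 6: cell (1,0)='.' (+4 fires, +6 burnt)
Step 7: cell (1,0)='.' (+2 fires, +4 burnt)
Step 8: cell (1,0)='.' (+1 fires, +2 burnt)
Step 9: cell (1,0)='.' (+0 fires, +1 burnt)
  fire out at step 9

1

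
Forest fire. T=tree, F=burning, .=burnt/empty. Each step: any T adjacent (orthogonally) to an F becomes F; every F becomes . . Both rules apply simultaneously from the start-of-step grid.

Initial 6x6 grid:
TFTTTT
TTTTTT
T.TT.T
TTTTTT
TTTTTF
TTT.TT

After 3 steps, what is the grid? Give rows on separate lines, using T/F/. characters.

Step 1: 6 trees catch fire, 2 burn out
  F.FTTT
  TFTTTT
  T.TT.T
  TTTTTF
  TTTTF.
  TTT.TF
Step 2: 7 trees catch fire, 6 burn out
  ...FTT
  F.FTTT
  T.TT.F
  TTTTF.
  TTTF..
  TTT.F.
Step 3: 7 trees catch fire, 7 burn out
  ....FT
  ...FTF
  F.FT..
  TTTF..
  TTF...
  TTT...

....FT
...FTF
F.FT..
TTTF..
TTF...
TTT...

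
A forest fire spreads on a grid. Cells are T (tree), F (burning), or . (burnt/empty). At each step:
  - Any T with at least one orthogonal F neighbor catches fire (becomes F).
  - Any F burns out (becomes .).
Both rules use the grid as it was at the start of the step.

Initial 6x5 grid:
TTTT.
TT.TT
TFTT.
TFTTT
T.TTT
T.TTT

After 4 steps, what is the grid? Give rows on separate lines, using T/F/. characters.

Step 1: 5 trees catch fire, 2 burn out
  TTTT.
  TF.TT
  F.FT.
  F.FTT
  T.TTT
  T.TTT
Step 2: 6 trees catch fire, 5 burn out
  TFTT.
  F..TT
  ...F.
  ...FT
  F.FTT
  T.TTT
Step 3: 7 trees catch fire, 6 burn out
  F.FT.
  ...FT
  .....
  ....F
  ...FT
  F.FTT
Step 4: 4 trees catch fire, 7 burn out
  ...F.
  ....F
  .....
  .....
  ....F
  ...FT

...F.
....F
.....
.....
....F
...FT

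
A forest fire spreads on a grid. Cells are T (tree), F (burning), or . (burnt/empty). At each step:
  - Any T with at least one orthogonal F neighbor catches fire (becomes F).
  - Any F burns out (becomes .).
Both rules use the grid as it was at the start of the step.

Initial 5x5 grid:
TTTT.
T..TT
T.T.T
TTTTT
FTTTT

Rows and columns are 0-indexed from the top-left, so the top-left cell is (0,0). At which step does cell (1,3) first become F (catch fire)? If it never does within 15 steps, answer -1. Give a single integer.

Step 1: cell (1,3)='T' (+2 fires, +1 burnt)
Step 2: cell (1,3)='T' (+3 fires, +2 burnt)
Step 3: cell (1,3)='T' (+3 fires, +3 burnt)
Step 4: cell (1,3)='T' (+4 fires, +3 burnt)
Step 5: cell (1,3)='T' (+2 fires, +4 burnt)
Step 6: cell (1,3)='T' (+2 fires, +2 burnt)
Step 7: cell (1,3)='T' (+2 fires, +2 burnt)
Step 8: cell (1,3)='F' (+1 fires, +2 burnt)
  -> target ignites at step 8
Step 9: cell (1,3)='.' (+0 fires, +1 burnt)
  fire out at step 9

8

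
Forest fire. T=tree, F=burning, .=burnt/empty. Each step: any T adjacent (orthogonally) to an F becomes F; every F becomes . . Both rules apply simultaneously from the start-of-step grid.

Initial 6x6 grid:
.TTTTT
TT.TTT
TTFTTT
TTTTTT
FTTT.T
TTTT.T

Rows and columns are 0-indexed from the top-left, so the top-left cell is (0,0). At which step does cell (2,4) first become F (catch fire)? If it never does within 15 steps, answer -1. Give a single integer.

Step 1: cell (2,4)='T' (+6 fires, +2 burnt)
Step 2: cell (2,4)='F' (+8 fires, +6 burnt)
  -> target ignites at step 2
Step 3: cell (2,4)='.' (+8 fires, +8 burnt)
Step 4: cell (2,4)='.' (+5 fires, +8 burnt)
Step 5: cell (2,4)='.' (+2 fires, +5 burnt)
Step 6: cell (2,4)='.' (+1 fires, +2 burnt)
Step 7: cell (2,4)='.' (+0 fires, +1 burnt)
  fire out at step 7

2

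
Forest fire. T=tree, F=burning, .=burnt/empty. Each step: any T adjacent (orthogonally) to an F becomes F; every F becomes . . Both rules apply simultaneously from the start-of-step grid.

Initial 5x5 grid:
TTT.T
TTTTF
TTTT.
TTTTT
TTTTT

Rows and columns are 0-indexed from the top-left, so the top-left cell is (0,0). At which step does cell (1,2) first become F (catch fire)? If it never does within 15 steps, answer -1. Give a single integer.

Step 1: cell (1,2)='T' (+2 fires, +1 burnt)
Step 2: cell (1,2)='F' (+2 fires, +2 burnt)
  -> target ignites at step 2
Step 3: cell (1,2)='.' (+4 fires, +2 burnt)
Step 4: cell (1,2)='.' (+6 fires, +4 burnt)
Step 5: cell (1,2)='.' (+5 fires, +6 burnt)
Step 6: cell (1,2)='.' (+2 fires, +5 burnt)
Step 7: cell (1,2)='.' (+1 fires, +2 burnt)
Step 8: cell (1,2)='.' (+0 fires, +1 burnt)
  fire out at step 8

2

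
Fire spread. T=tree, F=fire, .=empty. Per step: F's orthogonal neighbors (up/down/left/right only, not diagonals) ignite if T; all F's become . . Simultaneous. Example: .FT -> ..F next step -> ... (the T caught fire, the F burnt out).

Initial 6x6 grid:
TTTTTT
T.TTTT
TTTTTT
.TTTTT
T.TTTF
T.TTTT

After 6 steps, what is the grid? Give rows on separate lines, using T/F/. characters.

Step 1: 3 trees catch fire, 1 burn out
  TTTTTT
  T.TTTT
  TTTTTT
  .TTTTF
  T.TTF.
  T.TTTF
Step 2: 4 trees catch fire, 3 burn out
  TTTTTT
  T.TTTT
  TTTTTF
  .TTTF.
  T.TF..
  T.TTF.
Step 3: 5 trees catch fire, 4 burn out
  TTTTTT
  T.TTTF
  TTTTF.
  .TTF..
  T.F...
  T.TF..
Step 4: 5 trees catch fire, 5 burn out
  TTTTTF
  T.TTF.
  TTTF..
  .TF...
  T.....
  T.F...
Step 5: 4 trees catch fire, 5 burn out
  TTTTF.
  T.TF..
  TTF...
  .F....
  T.....
  T.....
Step 6: 3 trees catch fire, 4 burn out
  TTTF..
  T.F...
  TF....
  ......
  T.....
  T.....

TTTF..
T.F...
TF....
......
T.....
T.....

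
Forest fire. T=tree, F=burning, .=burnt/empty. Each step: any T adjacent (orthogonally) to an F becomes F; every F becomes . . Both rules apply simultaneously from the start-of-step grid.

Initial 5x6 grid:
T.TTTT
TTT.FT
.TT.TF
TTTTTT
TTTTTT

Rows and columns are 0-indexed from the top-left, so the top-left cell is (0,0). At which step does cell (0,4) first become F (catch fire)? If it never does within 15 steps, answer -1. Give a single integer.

Step 1: cell (0,4)='F' (+4 fires, +2 burnt)
  -> target ignites at step 1
Step 2: cell (0,4)='.' (+4 fires, +4 burnt)
Step 3: cell (0,4)='.' (+3 fires, +4 burnt)
Step 4: cell (0,4)='.' (+3 fires, +3 burnt)
Step 5: cell (0,4)='.' (+4 fires, +3 burnt)
Step 6: cell (0,4)='.' (+4 fires, +4 burnt)
Step 7: cell (0,4)='.' (+2 fires, +4 burnt)
Step 8: cell (0,4)='.' (+0 fires, +2 burnt)
  fire out at step 8

1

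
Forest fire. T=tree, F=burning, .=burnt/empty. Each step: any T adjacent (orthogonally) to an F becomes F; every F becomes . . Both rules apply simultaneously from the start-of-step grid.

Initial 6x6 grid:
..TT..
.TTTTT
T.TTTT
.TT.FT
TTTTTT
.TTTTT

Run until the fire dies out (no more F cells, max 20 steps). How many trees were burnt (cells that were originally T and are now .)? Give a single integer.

Answer: 25

Derivation:
Step 1: +3 fires, +1 burnt (F count now 3)
Step 2: +6 fires, +3 burnt (F count now 6)
Step 3: +6 fires, +6 burnt (F count now 6)
Step 4: +5 fires, +6 burnt (F count now 5)
Step 5: +5 fires, +5 burnt (F count now 5)
Step 6: +0 fires, +5 burnt (F count now 0)
Fire out after step 6
Initially T: 26, now '.': 35
Total burnt (originally-T cells now '.'): 25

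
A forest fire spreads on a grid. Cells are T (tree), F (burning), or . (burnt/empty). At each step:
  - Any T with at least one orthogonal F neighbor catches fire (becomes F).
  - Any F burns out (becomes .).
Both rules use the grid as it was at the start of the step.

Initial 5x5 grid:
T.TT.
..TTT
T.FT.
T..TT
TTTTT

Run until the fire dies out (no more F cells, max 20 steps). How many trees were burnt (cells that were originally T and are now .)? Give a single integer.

Answer: 15

Derivation:
Step 1: +2 fires, +1 burnt (F count now 2)
Step 2: +3 fires, +2 burnt (F count now 3)
Step 3: +4 fires, +3 burnt (F count now 4)
Step 4: +2 fires, +4 burnt (F count now 2)
Step 5: +1 fires, +2 burnt (F count now 1)
Step 6: +1 fires, +1 burnt (F count now 1)
Step 7: +1 fires, +1 burnt (F count now 1)
Step 8: +1 fires, +1 burnt (F count now 1)
Step 9: +0 fires, +1 burnt (F count now 0)
Fire out after step 9
Initially T: 16, now '.': 24
Total burnt (originally-T cells now '.'): 15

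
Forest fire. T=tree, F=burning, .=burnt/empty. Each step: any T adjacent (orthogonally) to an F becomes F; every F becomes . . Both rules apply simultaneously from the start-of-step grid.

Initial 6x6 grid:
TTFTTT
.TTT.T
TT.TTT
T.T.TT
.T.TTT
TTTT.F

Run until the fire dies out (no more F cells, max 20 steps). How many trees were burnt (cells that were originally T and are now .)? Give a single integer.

Step 1: +4 fires, +2 burnt (F count now 4)
Step 2: +6 fires, +4 burnt (F count now 6)
Step 3: +6 fires, +6 burnt (F count now 6)
Step 4: +4 fires, +6 burnt (F count now 4)
Step 5: +2 fires, +4 burnt (F count now 2)
Step 6: +1 fires, +2 burnt (F count now 1)
Step 7: +2 fires, +1 burnt (F count now 2)
Step 8: +0 fires, +2 burnt (F count now 0)
Fire out after step 8
Initially T: 26, now '.': 35
Total burnt (originally-T cells now '.'): 25

Answer: 25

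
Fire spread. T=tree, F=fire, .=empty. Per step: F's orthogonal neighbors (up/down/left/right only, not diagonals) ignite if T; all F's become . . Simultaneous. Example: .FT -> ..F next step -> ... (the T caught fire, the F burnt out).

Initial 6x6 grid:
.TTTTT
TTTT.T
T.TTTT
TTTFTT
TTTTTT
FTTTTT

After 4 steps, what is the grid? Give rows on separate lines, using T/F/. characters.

Step 1: 6 trees catch fire, 2 burn out
  .TTTTT
  TTTT.T
  T.TFTT
  TTF.FT
  FTTFTT
  .FTTTT
Step 2: 11 trees catch fire, 6 burn out
  .TTTTT
  TTTF.T
  T.F.FT
  FF...F
  .FF.FT
  ..FFTT
Step 3: 6 trees catch fire, 11 burn out
  .TTFTT
  TTF..T
  F....F
  ......
  .....F
  ....FT
Step 4: 6 trees catch fire, 6 burn out
  .TF.FT
  FF...F
  ......
  ......
  ......
  .....F

.TF.FT
FF...F
......
......
......
.....F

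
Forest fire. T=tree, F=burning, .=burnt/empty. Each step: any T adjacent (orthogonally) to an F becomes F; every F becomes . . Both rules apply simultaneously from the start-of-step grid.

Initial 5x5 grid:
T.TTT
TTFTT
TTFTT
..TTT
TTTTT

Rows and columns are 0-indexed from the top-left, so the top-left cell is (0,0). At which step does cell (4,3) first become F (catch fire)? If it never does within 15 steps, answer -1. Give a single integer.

Step 1: cell (4,3)='T' (+6 fires, +2 burnt)
Step 2: cell (4,3)='T' (+7 fires, +6 burnt)
Step 3: cell (4,3)='F' (+5 fires, +7 burnt)
  -> target ignites at step 3
Step 4: cell (4,3)='.' (+2 fires, +5 burnt)
Step 5: cell (4,3)='.' (+0 fires, +2 burnt)
  fire out at step 5

3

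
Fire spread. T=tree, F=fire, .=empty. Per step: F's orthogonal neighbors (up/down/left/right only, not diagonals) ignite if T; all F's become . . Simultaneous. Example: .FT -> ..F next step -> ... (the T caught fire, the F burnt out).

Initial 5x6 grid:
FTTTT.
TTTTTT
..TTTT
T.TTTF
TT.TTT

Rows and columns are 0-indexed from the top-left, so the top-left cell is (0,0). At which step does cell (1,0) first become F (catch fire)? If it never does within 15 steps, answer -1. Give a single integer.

Step 1: cell (1,0)='F' (+5 fires, +2 burnt)
  -> target ignites at step 1
Step 2: cell (1,0)='.' (+6 fires, +5 burnt)
Step 3: cell (1,0)='.' (+6 fires, +6 burnt)
Step 4: cell (1,0)='.' (+3 fires, +6 burnt)
Step 5: cell (1,0)='.' (+0 fires, +3 burnt)
  fire out at step 5

1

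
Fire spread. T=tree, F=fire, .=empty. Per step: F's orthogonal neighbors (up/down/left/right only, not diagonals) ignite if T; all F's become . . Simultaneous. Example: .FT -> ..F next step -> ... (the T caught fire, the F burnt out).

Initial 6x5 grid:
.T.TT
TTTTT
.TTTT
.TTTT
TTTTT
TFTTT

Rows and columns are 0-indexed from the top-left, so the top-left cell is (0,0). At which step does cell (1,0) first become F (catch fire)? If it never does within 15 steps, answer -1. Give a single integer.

Step 1: cell (1,0)='T' (+3 fires, +1 burnt)
Step 2: cell (1,0)='T' (+4 fires, +3 burnt)
Step 3: cell (1,0)='T' (+4 fires, +4 burnt)
Step 4: cell (1,0)='T' (+4 fires, +4 burnt)
Step 5: cell (1,0)='F' (+5 fires, +4 burnt)
  -> target ignites at step 5
Step 6: cell (1,0)='.' (+2 fires, +5 burnt)
Step 7: cell (1,0)='.' (+2 fires, +2 burnt)
Step 8: cell (1,0)='.' (+1 fires, +2 burnt)
Step 9: cell (1,0)='.' (+0 fires, +1 burnt)
  fire out at step 9

5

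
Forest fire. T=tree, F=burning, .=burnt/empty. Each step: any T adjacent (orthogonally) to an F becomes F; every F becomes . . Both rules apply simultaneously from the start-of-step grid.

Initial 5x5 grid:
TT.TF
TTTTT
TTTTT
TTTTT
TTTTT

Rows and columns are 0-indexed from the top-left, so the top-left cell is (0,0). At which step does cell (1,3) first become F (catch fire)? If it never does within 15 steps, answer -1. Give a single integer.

Step 1: cell (1,3)='T' (+2 fires, +1 burnt)
Step 2: cell (1,3)='F' (+2 fires, +2 burnt)
  -> target ignites at step 2
Step 3: cell (1,3)='.' (+3 fires, +2 burnt)
Step 4: cell (1,3)='.' (+4 fires, +3 burnt)
Step 5: cell (1,3)='.' (+5 fires, +4 burnt)
Step 6: cell (1,3)='.' (+4 fires, +5 burnt)
Step 7: cell (1,3)='.' (+2 fires, +4 burnt)
Step 8: cell (1,3)='.' (+1 fires, +2 burnt)
Step 9: cell (1,3)='.' (+0 fires, +1 burnt)
  fire out at step 9

2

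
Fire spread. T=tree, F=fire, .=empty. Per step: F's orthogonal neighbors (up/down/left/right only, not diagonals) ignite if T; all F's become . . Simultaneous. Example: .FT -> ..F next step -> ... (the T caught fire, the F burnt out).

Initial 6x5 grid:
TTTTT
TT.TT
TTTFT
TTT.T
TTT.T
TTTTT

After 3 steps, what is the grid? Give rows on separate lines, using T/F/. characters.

Step 1: 3 trees catch fire, 1 burn out
  TTTTT
  TT.FT
  TTF.F
  TTT.T
  TTT.T
  TTTTT
Step 2: 5 trees catch fire, 3 burn out
  TTTFT
  TT..F
  TF...
  TTF.F
  TTT.T
  TTTTT
Step 3: 7 trees catch fire, 5 burn out
  TTF.F
  TF...
  F....
  TF...
  TTF.F
  TTTTT

TTF.F
TF...
F....
TF...
TTF.F
TTTTT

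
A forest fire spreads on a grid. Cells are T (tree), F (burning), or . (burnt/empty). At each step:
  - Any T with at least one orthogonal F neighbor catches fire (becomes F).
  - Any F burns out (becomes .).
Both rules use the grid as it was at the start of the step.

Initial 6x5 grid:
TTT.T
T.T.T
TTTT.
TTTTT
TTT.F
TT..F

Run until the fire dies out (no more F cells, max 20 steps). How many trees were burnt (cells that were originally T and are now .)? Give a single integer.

Answer: 19

Derivation:
Step 1: +1 fires, +2 burnt (F count now 1)
Step 2: +1 fires, +1 burnt (F count now 1)
Step 3: +2 fires, +1 burnt (F count now 2)
Step 4: +3 fires, +2 burnt (F count now 3)
Step 5: +4 fires, +3 burnt (F count now 4)
Step 6: +4 fires, +4 burnt (F count now 4)
Step 7: +3 fires, +4 burnt (F count now 3)
Step 8: +1 fires, +3 burnt (F count now 1)
Step 9: +0 fires, +1 burnt (F count now 0)
Fire out after step 9
Initially T: 21, now '.': 28
Total burnt (originally-T cells now '.'): 19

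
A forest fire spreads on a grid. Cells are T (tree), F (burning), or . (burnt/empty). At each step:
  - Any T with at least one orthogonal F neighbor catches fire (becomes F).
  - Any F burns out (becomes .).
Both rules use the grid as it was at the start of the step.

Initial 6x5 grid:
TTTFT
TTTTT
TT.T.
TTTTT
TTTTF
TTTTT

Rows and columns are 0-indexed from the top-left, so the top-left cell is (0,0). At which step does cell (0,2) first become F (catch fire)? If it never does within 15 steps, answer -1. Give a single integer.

Step 1: cell (0,2)='F' (+6 fires, +2 burnt)
  -> target ignites at step 1
Step 2: cell (0,2)='.' (+7 fires, +6 burnt)
Step 3: cell (0,2)='.' (+5 fires, +7 burnt)
Step 4: cell (0,2)='.' (+5 fires, +5 burnt)
Step 5: cell (0,2)='.' (+3 fires, +5 burnt)
Step 6: cell (0,2)='.' (+0 fires, +3 burnt)
  fire out at step 6

1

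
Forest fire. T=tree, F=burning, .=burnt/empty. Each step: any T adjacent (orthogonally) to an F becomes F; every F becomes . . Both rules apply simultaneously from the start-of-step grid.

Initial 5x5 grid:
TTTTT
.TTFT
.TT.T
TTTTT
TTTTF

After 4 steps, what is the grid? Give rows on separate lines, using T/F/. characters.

Step 1: 5 trees catch fire, 2 burn out
  TTTFT
  .TF.F
  .TT.T
  TTTTF
  TTTF.
Step 2: 7 trees catch fire, 5 burn out
  TTF.F
  .F...
  .TF.F
  TTTF.
  TTF..
Step 3: 4 trees catch fire, 7 burn out
  TF...
  .....
  .F...
  TTF..
  TF...
Step 4: 3 trees catch fire, 4 burn out
  F....
  .....
  .....
  TF...
  F....

F....
.....
.....
TF...
F....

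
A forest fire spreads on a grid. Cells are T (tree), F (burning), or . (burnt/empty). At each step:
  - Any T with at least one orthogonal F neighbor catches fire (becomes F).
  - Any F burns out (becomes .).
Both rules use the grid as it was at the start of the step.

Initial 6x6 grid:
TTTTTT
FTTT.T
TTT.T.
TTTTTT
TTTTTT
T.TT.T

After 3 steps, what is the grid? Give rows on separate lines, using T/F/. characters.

Step 1: 3 trees catch fire, 1 burn out
  FTTTTT
  .FTT.T
  FTT.T.
  TTTTTT
  TTTTTT
  T.TT.T
Step 2: 4 trees catch fire, 3 burn out
  .FTTTT
  ..FT.T
  .FT.T.
  FTTTTT
  TTTTTT
  T.TT.T
Step 3: 5 trees catch fire, 4 burn out
  ..FTTT
  ...F.T
  ..F.T.
  .FTTTT
  FTTTTT
  T.TT.T

..FTTT
...F.T
..F.T.
.FTTTT
FTTTTT
T.TT.T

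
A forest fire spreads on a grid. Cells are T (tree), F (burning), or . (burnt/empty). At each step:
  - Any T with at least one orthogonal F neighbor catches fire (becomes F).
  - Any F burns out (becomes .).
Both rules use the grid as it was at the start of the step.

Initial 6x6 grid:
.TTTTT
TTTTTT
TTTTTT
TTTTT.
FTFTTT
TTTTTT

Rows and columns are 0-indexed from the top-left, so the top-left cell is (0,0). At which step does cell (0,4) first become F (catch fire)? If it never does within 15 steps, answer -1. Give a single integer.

Step 1: cell (0,4)='T' (+6 fires, +2 burnt)
Step 2: cell (0,4)='T' (+7 fires, +6 burnt)
Step 3: cell (0,4)='T' (+7 fires, +7 burnt)
Step 4: cell (0,4)='T' (+5 fires, +7 burnt)
Step 5: cell (0,4)='T' (+4 fires, +5 burnt)
Step 6: cell (0,4)='F' (+2 fires, +4 burnt)
  -> target ignites at step 6
Step 7: cell (0,4)='.' (+1 fires, +2 burnt)
Step 8: cell (0,4)='.' (+0 fires, +1 burnt)
  fire out at step 8

6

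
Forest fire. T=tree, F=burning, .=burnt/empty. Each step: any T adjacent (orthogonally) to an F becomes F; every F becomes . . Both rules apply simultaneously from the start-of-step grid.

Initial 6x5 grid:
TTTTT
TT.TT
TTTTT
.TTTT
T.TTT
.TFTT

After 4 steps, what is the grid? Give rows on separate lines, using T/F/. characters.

Step 1: 3 trees catch fire, 1 burn out
  TTTTT
  TT.TT
  TTTTT
  .TTTT
  T.FTT
  .F.FT
Step 2: 3 trees catch fire, 3 burn out
  TTTTT
  TT.TT
  TTTTT
  .TFTT
  T..FT
  ....F
Step 3: 4 trees catch fire, 3 burn out
  TTTTT
  TT.TT
  TTFTT
  .F.FT
  T...F
  .....
Step 4: 3 trees catch fire, 4 burn out
  TTTTT
  TT.TT
  TF.FT
  ....F
  T....
  .....

TTTTT
TT.TT
TF.FT
....F
T....
.....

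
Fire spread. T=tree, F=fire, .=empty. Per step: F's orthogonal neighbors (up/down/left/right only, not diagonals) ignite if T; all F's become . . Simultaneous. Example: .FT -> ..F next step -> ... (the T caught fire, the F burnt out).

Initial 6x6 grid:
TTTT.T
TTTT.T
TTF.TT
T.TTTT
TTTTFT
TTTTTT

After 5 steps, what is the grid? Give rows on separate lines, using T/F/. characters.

Step 1: 7 trees catch fire, 2 burn out
  TTTT.T
  TTFT.T
  TF..TT
  T.FTFT
  TTTF.F
  TTTTFT
Step 2: 10 trees catch fire, 7 burn out
  TTFT.T
  TF.F.T
  F...FT
  T..F.F
  TTF...
  TTTF.F
Step 3: 7 trees catch fire, 10 burn out
  TF.F.T
  F....T
  .....F
  F.....
  TF....
  TTF...
Step 4: 4 trees catch fire, 7 burn out
  F....T
  .....F
  ......
  ......
  F.....
  TF....
Step 5: 2 trees catch fire, 4 burn out
  .....F
  ......
  ......
  ......
  ......
  F.....

.....F
......
......
......
......
F.....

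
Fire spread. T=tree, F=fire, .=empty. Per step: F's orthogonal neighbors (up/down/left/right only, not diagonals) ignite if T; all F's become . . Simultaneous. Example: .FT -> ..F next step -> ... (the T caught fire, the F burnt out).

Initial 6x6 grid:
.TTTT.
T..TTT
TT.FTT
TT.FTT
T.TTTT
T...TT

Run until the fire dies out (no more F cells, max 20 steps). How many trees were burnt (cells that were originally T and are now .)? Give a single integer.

Answer: 17

Derivation:
Step 1: +4 fires, +2 burnt (F count now 4)
Step 2: +6 fires, +4 burnt (F count now 6)
Step 3: +5 fires, +6 burnt (F count now 5)
Step 4: +2 fires, +5 burnt (F count now 2)
Step 5: +0 fires, +2 burnt (F count now 0)
Fire out after step 5
Initially T: 24, now '.': 29
Total burnt (originally-T cells now '.'): 17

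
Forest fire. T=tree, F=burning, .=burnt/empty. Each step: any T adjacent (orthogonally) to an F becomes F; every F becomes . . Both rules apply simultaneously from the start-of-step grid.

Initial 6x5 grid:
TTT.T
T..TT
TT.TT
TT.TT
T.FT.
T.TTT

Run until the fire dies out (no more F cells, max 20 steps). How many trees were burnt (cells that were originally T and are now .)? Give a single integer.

Step 1: +2 fires, +1 burnt (F count now 2)
Step 2: +2 fires, +2 burnt (F count now 2)
Step 3: +3 fires, +2 burnt (F count now 3)
Step 4: +2 fires, +3 burnt (F count now 2)
Step 5: +1 fires, +2 burnt (F count now 1)
Step 6: +1 fires, +1 burnt (F count now 1)
Step 7: +0 fires, +1 burnt (F count now 0)
Fire out after step 7
Initially T: 21, now '.': 20
Total burnt (originally-T cells now '.'): 11

Answer: 11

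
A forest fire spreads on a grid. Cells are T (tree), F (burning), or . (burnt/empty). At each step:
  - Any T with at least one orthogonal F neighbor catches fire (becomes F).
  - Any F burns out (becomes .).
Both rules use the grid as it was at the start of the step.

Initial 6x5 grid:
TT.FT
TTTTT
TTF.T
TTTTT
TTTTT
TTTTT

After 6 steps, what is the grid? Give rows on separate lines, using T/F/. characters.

Step 1: 5 trees catch fire, 2 burn out
  TT..F
  TTFFT
  TF..T
  TTFTT
  TTTTT
  TTTTT
Step 2: 6 trees catch fire, 5 burn out
  TT...
  TF..F
  F...T
  TF.FT
  TTFTT
  TTTTT
Step 3: 8 trees catch fire, 6 burn out
  TF...
  F....
  ....F
  F...F
  TF.FT
  TTFTT
Step 4: 5 trees catch fire, 8 burn out
  F....
  .....
  .....
  .....
  F...F
  TF.FT
Step 5: 2 trees catch fire, 5 burn out
  .....
  .....
  .....
  .....
  .....
  F...F
Step 6: 0 trees catch fire, 2 burn out
  .....
  .....
  .....
  .....
  .....
  .....

.....
.....
.....
.....
.....
.....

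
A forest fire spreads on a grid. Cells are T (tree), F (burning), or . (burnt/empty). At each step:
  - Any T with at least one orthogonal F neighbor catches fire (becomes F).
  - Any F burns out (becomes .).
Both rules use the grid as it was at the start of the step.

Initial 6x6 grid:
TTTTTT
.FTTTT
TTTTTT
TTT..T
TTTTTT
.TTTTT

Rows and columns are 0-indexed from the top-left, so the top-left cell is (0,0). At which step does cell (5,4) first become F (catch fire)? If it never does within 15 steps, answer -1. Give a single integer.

Step 1: cell (5,4)='T' (+3 fires, +1 burnt)
Step 2: cell (5,4)='T' (+6 fires, +3 burnt)
Step 3: cell (5,4)='T' (+6 fires, +6 burnt)
Step 4: cell (5,4)='T' (+6 fires, +6 burnt)
Step 5: cell (5,4)='T' (+4 fires, +6 burnt)
Step 6: cell (5,4)='T' (+3 fires, +4 burnt)
Step 7: cell (5,4)='F' (+2 fires, +3 burnt)
  -> target ignites at step 7
Step 8: cell (5,4)='.' (+1 fires, +2 burnt)
Step 9: cell (5,4)='.' (+0 fires, +1 burnt)
  fire out at step 9

7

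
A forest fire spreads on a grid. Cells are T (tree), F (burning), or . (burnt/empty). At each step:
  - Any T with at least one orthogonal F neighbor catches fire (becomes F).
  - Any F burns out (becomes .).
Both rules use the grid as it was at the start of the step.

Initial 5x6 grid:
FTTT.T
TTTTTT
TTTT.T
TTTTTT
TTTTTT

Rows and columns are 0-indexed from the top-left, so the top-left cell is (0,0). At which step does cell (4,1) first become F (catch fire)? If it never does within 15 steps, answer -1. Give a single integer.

Step 1: cell (4,1)='T' (+2 fires, +1 burnt)
Step 2: cell (4,1)='T' (+3 fires, +2 burnt)
Step 3: cell (4,1)='T' (+4 fires, +3 burnt)
Step 4: cell (4,1)='T' (+4 fires, +4 burnt)
Step 5: cell (4,1)='F' (+4 fires, +4 burnt)
  -> target ignites at step 5
Step 6: cell (4,1)='.' (+3 fires, +4 burnt)
Step 7: cell (4,1)='.' (+4 fires, +3 burnt)
Step 8: cell (4,1)='.' (+2 fires, +4 burnt)
Step 9: cell (4,1)='.' (+1 fires, +2 burnt)
Step 10: cell (4,1)='.' (+0 fires, +1 burnt)
  fire out at step 10

5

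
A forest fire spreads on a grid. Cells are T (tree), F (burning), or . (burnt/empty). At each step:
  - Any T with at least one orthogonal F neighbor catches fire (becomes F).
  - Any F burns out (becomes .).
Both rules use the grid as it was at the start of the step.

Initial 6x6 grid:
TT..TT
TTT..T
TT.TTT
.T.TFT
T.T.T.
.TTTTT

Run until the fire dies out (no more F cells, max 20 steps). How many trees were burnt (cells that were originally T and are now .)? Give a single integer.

Step 1: +4 fires, +1 burnt (F count now 4)
Step 2: +3 fires, +4 burnt (F count now 3)
Step 3: +3 fires, +3 burnt (F count now 3)
Step 4: +2 fires, +3 burnt (F count now 2)
Step 5: +3 fires, +2 burnt (F count now 3)
Step 6: +0 fires, +3 burnt (F count now 0)
Fire out after step 6
Initially T: 24, now '.': 27
Total burnt (originally-T cells now '.'): 15

Answer: 15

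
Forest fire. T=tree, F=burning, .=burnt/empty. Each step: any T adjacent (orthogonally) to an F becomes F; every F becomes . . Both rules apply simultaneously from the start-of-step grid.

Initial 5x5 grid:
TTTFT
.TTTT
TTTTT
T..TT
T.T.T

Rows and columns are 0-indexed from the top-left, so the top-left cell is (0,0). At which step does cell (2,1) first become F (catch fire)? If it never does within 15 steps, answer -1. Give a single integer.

Step 1: cell (2,1)='T' (+3 fires, +1 burnt)
Step 2: cell (2,1)='T' (+4 fires, +3 burnt)
Step 3: cell (2,1)='T' (+5 fires, +4 burnt)
Step 4: cell (2,1)='F' (+2 fires, +5 burnt)
  -> target ignites at step 4
Step 5: cell (2,1)='.' (+2 fires, +2 burnt)
Step 6: cell (2,1)='.' (+1 fires, +2 burnt)
Step 7: cell (2,1)='.' (+1 fires, +1 burnt)
Step 8: cell (2,1)='.' (+0 fires, +1 burnt)
  fire out at step 8

4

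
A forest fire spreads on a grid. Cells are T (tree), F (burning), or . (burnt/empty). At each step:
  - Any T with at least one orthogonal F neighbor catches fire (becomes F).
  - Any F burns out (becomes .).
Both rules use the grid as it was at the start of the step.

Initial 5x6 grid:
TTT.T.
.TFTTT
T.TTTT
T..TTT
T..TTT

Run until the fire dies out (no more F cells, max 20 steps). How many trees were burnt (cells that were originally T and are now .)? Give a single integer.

Answer: 18

Derivation:
Step 1: +4 fires, +1 burnt (F count now 4)
Step 2: +3 fires, +4 burnt (F count now 3)
Step 3: +5 fires, +3 burnt (F count now 5)
Step 4: +3 fires, +5 burnt (F count now 3)
Step 5: +2 fires, +3 burnt (F count now 2)
Step 6: +1 fires, +2 burnt (F count now 1)
Step 7: +0 fires, +1 burnt (F count now 0)
Fire out after step 7
Initially T: 21, now '.': 27
Total burnt (originally-T cells now '.'): 18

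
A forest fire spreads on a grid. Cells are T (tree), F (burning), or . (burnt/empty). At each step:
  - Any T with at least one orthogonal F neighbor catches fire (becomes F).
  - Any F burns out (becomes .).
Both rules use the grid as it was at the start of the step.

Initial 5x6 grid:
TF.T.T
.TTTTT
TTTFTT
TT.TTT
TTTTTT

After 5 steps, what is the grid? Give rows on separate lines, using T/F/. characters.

Step 1: 6 trees catch fire, 2 burn out
  F..T.T
  .FTFTT
  TTF.FT
  TT.FTT
  TTTTTT
Step 2: 7 trees catch fire, 6 burn out
  ...F.T
  ..F.FT
  TF...F
  TT..FT
  TTTFTT
Step 3: 6 trees catch fire, 7 burn out
  .....T
  .....F
  F.....
  TF...F
  TTF.FT
Step 4: 4 trees catch fire, 6 burn out
  .....F
  ......
  ......
  F.....
  TF...F
Step 5: 1 trees catch fire, 4 burn out
  ......
  ......
  ......
  ......
  F.....

......
......
......
......
F.....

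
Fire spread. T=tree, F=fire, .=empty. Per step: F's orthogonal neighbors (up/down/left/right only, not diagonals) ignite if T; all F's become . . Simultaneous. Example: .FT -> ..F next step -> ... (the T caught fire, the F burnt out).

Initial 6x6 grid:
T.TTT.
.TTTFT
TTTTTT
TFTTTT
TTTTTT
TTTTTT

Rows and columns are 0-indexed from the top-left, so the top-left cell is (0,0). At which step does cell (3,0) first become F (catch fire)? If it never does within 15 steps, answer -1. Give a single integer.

Step 1: cell (3,0)='F' (+8 fires, +2 burnt)
  -> target ignites at step 1
Step 2: cell (3,0)='.' (+12 fires, +8 burnt)
Step 3: cell (3,0)='.' (+6 fires, +12 burnt)
Step 4: cell (3,0)='.' (+3 fires, +6 burnt)
Step 5: cell (3,0)='.' (+1 fires, +3 burnt)
Step 6: cell (3,0)='.' (+0 fires, +1 burnt)
  fire out at step 6

1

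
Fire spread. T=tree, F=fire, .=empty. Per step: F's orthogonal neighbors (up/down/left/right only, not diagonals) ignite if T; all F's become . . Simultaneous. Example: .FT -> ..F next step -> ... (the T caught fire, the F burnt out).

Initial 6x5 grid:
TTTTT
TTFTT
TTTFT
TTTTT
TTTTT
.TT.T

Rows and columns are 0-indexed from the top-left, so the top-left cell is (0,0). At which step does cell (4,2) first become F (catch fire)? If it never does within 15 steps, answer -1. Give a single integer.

Step 1: cell (4,2)='T' (+6 fires, +2 burnt)
Step 2: cell (4,2)='T' (+8 fires, +6 burnt)
Step 3: cell (4,2)='F' (+6 fires, +8 burnt)
  -> target ignites at step 3
Step 4: cell (4,2)='.' (+4 fires, +6 burnt)
Step 5: cell (4,2)='.' (+2 fires, +4 burnt)
Step 6: cell (4,2)='.' (+0 fires, +2 burnt)
  fire out at step 6

3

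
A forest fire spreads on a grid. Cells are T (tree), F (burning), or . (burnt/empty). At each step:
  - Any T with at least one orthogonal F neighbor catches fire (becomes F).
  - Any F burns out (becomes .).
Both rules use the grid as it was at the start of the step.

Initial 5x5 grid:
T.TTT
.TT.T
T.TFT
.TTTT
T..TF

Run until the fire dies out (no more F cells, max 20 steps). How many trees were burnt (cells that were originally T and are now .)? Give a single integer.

Step 1: +5 fires, +2 burnt (F count now 5)
Step 2: +3 fires, +5 burnt (F count now 3)
Step 3: +4 fires, +3 burnt (F count now 4)
Step 4: +1 fires, +4 burnt (F count now 1)
Step 5: +0 fires, +1 burnt (F count now 0)
Fire out after step 5
Initially T: 16, now '.': 22
Total burnt (originally-T cells now '.'): 13

Answer: 13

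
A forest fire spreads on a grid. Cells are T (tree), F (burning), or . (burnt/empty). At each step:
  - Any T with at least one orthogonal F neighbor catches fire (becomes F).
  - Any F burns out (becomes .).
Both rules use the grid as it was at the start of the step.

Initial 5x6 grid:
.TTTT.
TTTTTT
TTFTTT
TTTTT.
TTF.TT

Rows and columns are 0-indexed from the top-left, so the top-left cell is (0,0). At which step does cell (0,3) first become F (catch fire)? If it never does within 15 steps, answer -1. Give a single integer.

Step 1: cell (0,3)='T' (+5 fires, +2 burnt)
Step 2: cell (0,3)='T' (+8 fires, +5 burnt)
Step 3: cell (0,3)='F' (+7 fires, +8 burnt)
  -> target ignites at step 3
Step 4: cell (0,3)='.' (+3 fires, +7 burnt)
Step 5: cell (0,3)='.' (+1 fires, +3 burnt)
Step 6: cell (0,3)='.' (+0 fires, +1 burnt)
  fire out at step 6

3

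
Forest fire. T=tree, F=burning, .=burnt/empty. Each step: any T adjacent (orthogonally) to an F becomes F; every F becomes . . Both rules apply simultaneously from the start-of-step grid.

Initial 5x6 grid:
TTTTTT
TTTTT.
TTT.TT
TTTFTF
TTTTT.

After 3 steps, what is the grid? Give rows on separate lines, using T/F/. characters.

Step 1: 4 trees catch fire, 2 burn out
  TTTTTT
  TTTTT.
  TTT.TF
  TTF.F.
  TTTFT.
Step 2: 5 trees catch fire, 4 burn out
  TTTTTT
  TTTTT.
  TTF.F.
  TF....
  TTF.F.
Step 3: 5 trees catch fire, 5 burn out
  TTTTTT
  TTFTF.
  TF....
  F.....
  TF....

TTTTTT
TTFTF.
TF....
F.....
TF....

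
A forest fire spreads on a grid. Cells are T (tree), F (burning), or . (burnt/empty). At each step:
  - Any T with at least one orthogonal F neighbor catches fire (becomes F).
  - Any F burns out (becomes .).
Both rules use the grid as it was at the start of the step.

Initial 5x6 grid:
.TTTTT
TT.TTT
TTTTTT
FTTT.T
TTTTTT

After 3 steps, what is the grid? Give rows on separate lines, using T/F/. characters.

Step 1: 3 trees catch fire, 1 burn out
  .TTTTT
  TT.TTT
  FTTTTT
  .FTT.T
  FTTTTT
Step 2: 4 trees catch fire, 3 burn out
  .TTTTT
  FT.TTT
  .FTTTT
  ..FT.T
  .FTTTT
Step 3: 4 trees catch fire, 4 burn out
  .TTTTT
  .F.TTT
  ..FTTT
  ...F.T
  ..FTTT

.TTTTT
.F.TTT
..FTTT
...F.T
..FTTT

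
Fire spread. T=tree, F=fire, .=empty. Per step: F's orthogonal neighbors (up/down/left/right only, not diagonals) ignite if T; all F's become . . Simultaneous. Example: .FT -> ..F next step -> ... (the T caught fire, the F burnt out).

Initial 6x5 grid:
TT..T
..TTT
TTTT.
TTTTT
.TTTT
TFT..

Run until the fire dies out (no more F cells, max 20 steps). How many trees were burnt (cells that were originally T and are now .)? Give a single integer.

Step 1: +3 fires, +1 burnt (F count now 3)
Step 2: +2 fires, +3 burnt (F count now 2)
Step 3: +4 fires, +2 burnt (F count now 4)
Step 4: +4 fires, +4 burnt (F count now 4)
Step 5: +3 fires, +4 burnt (F count now 3)
Step 6: +1 fires, +3 burnt (F count now 1)
Step 7: +1 fires, +1 burnt (F count now 1)
Step 8: +1 fires, +1 burnt (F count now 1)
Step 9: +0 fires, +1 burnt (F count now 0)
Fire out after step 9
Initially T: 21, now '.': 28
Total burnt (originally-T cells now '.'): 19

Answer: 19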